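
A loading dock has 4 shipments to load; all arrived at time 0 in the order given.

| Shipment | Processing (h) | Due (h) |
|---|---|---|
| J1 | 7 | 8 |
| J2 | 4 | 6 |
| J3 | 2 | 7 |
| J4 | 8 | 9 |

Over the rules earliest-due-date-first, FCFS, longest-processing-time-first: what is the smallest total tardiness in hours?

17

EDD (increasing due date): J2 J3 J1 J4.
J2: 0→4, due 6, tardiness 0
J3: 4→6, due 7, tardiness 0
J1: 6→13, due 8, tardiness 5
J4: 13→21, due 9, tardiness 12
Sum = 0+0+5+12 = 17.
FIFO (arrival order): J1 J2 J3 J4.
J1: 0→7, due 8, tardiness 0
J2: 7→11, due 6, tardiness 5
J3: 11→13, due 7, tardiness 6
J4: 13→21, due 9, tardiness 12
Sum = 0+5+6+12 = 23.
LPT (decreasing processing time): J4 J1 J2 J3.
J4: 0→8, due 9, tardiness 0
J1: 8→15, due 8, tardiness 7
J2: 15→19, due 6, tardiness 13
J3: 19→21, due 7, tardiness 14
Sum = 0+7+13+14 = 34.
EDD 17, FIFO 23, LPT 34 → minimum 17.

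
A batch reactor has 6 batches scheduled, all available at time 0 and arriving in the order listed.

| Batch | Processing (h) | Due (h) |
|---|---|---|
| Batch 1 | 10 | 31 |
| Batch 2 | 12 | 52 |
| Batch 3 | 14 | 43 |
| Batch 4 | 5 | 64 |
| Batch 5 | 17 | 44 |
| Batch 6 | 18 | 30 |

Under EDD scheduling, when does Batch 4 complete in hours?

76

EDD (increasing due date): Batch 6 Batch 1 Batch 3 Batch 5 Batch 2 Batch 4.
Batch 6: 0→18
Batch 1: 18→28
Batch 3: 28→42
Batch 5: 42→59
Batch 2: 59→71
Batch 4: 71→76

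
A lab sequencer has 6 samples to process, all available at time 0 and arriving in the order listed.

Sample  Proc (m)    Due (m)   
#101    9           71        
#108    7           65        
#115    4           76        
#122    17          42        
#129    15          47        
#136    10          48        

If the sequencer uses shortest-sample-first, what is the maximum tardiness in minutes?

SPT (increasing processing time): #115 #108 #101 #136 #129 #122.
#115: 0→4, due 76, tardiness 0
#108: 4→11, due 65, tardiness 0
#101: 11→20, due 71, tardiness 0
#136: 20→30, due 48, tardiness 0
#129: 30→45, due 47, tardiness 0
#122: 45→62, due 42, tardiness 20
Maximum = 20.

20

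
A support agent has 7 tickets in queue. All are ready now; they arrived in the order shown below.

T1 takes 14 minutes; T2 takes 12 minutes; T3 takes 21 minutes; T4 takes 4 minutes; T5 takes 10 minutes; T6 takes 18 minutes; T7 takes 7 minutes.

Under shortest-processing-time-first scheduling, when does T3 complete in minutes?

86

SPT (increasing processing time): T4 T7 T5 T2 T1 T6 T3.
T4: 0→4
T7: 4→11
T5: 11→21
T2: 21→33
T1: 33→47
T6: 47→65
T3: 65→86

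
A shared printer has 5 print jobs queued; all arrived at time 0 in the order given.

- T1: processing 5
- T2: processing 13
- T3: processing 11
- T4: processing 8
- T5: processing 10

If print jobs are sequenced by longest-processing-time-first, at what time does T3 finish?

LPT (decreasing processing time): T2 T3 T5 T4 T1.
T2: 0→13
T3: 13→24

24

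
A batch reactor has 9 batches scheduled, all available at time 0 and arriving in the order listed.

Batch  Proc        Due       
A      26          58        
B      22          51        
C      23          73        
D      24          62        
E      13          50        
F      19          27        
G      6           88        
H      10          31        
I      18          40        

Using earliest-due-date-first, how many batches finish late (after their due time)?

7

EDD (increasing due date): F H I E B A D C G.
F: 0→19, due 27, tardiness 0
H: 19→29, due 31, tardiness 0
I: 29→47, due 40, tardiness 7
E: 47→60, due 50, tardiness 10
B: 60→82, due 51, tardiness 31
A: 82→108, due 58, tardiness 50
D: 108→132, due 62, tardiness 70
C: 132→155, due 73, tardiness 82
G: 155→161, due 88, tardiness 73
Late batches: 7.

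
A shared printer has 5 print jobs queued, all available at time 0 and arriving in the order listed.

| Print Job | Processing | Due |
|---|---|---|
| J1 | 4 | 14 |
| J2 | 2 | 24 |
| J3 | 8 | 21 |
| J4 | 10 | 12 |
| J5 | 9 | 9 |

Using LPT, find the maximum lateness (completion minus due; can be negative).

LPT (decreasing processing time): J4 J5 J3 J1 J2.
J4: 0→10, due 12, lateness -2
J5: 10→19, due 9, lateness 10
J3: 19→27, due 21, lateness 6
J1: 27→31, due 14, lateness 17
J2: 31→33, due 24, lateness 9
Maximum = 17.

17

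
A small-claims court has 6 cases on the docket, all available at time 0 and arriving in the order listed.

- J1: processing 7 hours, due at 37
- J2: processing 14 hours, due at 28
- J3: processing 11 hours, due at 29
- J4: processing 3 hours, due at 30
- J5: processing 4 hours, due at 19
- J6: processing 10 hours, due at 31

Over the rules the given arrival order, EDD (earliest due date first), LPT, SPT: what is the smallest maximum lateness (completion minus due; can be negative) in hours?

12

FIFO (arrival order): J1 J2 J3 J4 J5 J6.
J1: 0→7, due 37, lateness -30
J2: 7→21, due 28, lateness -7
J3: 21→32, due 29, lateness 3
J4: 32→35, due 30, lateness 5
J5: 35→39, due 19, lateness 20
J6: 39→49, due 31, lateness 18
Maximum = 20.
EDD (increasing due date): J5 J2 J3 J4 J6 J1.
J5: 0→4, due 19, lateness -15
J2: 4→18, due 28, lateness -10
J3: 18→29, due 29, lateness 0
J4: 29→32, due 30, lateness 2
J6: 32→42, due 31, lateness 11
J1: 42→49, due 37, lateness 12
Maximum = 12.
LPT (decreasing processing time): J2 J3 J6 J1 J5 J4.
J2: 0→14, due 28, lateness -14
J3: 14→25, due 29, lateness -4
J6: 25→35, due 31, lateness 4
J1: 35→42, due 37, lateness 5
J5: 42→46, due 19, lateness 27
J4: 46→49, due 30, lateness 19
Maximum = 27.
SPT (increasing processing time): J4 J5 J1 J6 J3 J2.
J4: 0→3, due 30, lateness -27
J5: 3→7, due 19, lateness -12
J1: 7→14, due 37, lateness -23
J6: 14→24, due 31, lateness -7
J3: 24→35, due 29, lateness 6
J2: 35→49, due 28, lateness 21
Maximum = 21.
FIFO 20, EDD 12, LPT 27, SPT 21 → minimum 12.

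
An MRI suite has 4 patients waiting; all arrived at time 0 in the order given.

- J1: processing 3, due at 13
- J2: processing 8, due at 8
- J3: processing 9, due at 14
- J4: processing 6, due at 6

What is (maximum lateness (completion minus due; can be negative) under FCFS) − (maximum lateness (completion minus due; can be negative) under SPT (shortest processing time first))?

FIFO (arrival order): J1 J2 J3 J4.
J1: 0→3, due 13, lateness -10
J2: 3→11, due 8, lateness 3
J3: 11→20, due 14, lateness 6
J4: 20→26, due 6, lateness 20
Maximum = 20.
SPT (increasing processing time): J1 J4 J2 J3.
J1: 0→3, due 13, lateness -10
J4: 3→9, due 6, lateness 3
J2: 9→17, due 8, lateness 9
J3: 17→26, due 14, lateness 12
Maximum = 12.
Difference = 20 − 12 = 8.

8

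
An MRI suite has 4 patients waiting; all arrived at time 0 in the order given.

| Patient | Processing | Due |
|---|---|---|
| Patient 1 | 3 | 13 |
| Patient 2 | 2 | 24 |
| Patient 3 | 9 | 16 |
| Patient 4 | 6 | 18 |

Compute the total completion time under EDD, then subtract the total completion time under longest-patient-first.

EDD (increasing due date): Patient 1 Patient 3 Patient 4 Patient 2.
Patient 1: 0→3
Patient 3: 3→12
Patient 4: 12→18
Patient 2: 18→20
Sum = 3+12+18+20 = 53.
LPT (decreasing processing time): Patient 3 Patient 4 Patient 1 Patient 2.
Patient 3: 0→9
Patient 4: 9→15
Patient 1: 15→18
Patient 2: 18→20
Sum = 9+15+18+20 = 62.
Difference = 53 − 62 = -9.

-9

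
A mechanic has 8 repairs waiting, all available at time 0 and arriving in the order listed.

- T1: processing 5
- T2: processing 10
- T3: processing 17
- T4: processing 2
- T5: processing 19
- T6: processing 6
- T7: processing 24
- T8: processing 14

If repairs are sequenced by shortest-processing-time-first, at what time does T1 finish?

7

SPT (increasing processing time): T4 T1 T6 T2 T8 T3 T5 T7.
T4: 0→2
T1: 2→7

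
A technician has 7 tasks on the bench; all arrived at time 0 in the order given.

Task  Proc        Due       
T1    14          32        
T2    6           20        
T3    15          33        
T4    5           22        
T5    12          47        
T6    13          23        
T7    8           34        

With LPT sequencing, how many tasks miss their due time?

5

LPT (decreasing processing time): T3 T1 T6 T5 T7 T2 T4.
T3: 0→15, due 33, tardiness 0
T1: 15→29, due 32, tardiness 0
T6: 29→42, due 23, tardiness 19
T5: 42→54, due 47, tardiness 7
T7: 54→62, due 34, tardiness 28
T2: 62→68, due 20, tardiness 48
T4: 68→73, due 22, tardiness 51
Late tasks: 5.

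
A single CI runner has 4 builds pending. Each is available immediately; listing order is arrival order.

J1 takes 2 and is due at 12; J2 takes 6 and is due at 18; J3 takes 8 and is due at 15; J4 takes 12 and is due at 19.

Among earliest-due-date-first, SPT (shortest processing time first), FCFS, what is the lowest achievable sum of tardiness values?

EDD (increasing due date): J1 J3 J2 J4.
J1: 0→2, due 12, tardiness 0
J3: 2→10, due 15, tardiness 0
J2: 10→16, due 18, tardiness 0
J4: 16→28, due 19, tardiness 9
Sum = 0+0+0+9 = 9.
SPT (increasing processing time): J1 J2 J3 J4.
J1: 0→2, due 12, tardiness 0
J2: 2→8, due 18, tardiness 0
J3: 8→16, due 15, tardiness 1
J4: 16→28, due 19, tardiness 9
Sum = 0+0+1+9 = 10.
FIFO (arrival order): J1 J2 J3 J4.
J1: 0→2, due 12, tardiness 0
J2: 2→8, due 18, tardiness 0
J3: 8→16, due 15, tardiness 1
J4: 16→28, due 19, tardiness 9
Sum = 0+0+1+9 = 10.
EDD 9, SPT 10, FIFO 10 → minimum 9.

9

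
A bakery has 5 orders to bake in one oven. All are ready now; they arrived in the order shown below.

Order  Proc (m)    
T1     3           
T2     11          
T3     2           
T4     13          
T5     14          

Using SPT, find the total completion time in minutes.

95

SPT (increasing processing time): T3 T1 T2 T4 T5.
T3: 0→2
T1: 2→5
T2: 5→16
T4: 16→29
T5: 29→43
Sum = 2+5+16+29+43 = 95.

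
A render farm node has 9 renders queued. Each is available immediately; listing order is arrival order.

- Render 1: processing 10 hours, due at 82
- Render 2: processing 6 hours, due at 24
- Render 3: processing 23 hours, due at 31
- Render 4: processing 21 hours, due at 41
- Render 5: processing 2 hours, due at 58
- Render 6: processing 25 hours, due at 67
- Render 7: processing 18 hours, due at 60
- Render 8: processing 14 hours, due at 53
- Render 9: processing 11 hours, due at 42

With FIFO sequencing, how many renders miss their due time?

FIFO (arrival order): Render 1 Render 2 Render 3 Render 4 Render 5 Render 6 Render 7 Render 8 Render 9.
Render 1: 0→10, due 82, tardiness 0
Render 2: 10→16, due 24, tardiness 0
Render 3: 16→39, due 31, tardiness 8
Render 4: 39→60, due 41, tardiness 19
Render 5: 60→62, due 58, tardiness 4
Render 6: 62→87, due 67, tardiness 20
Render 7: 87→105, due 60, tardiness 45
Render 8: 105→119, due 53, tardiness 66
Render 9: 119→130, due 42, tardiness 88
Late renders: 7.

7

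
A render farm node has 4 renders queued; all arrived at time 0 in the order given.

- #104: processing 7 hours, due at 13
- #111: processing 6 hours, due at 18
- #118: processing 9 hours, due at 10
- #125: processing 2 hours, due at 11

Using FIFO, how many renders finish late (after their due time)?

2

FIFO (arrival order): #104 #111 #118 #125.
#104: 0→7, due 13, tardiness 0
#111: 7→13, due 18, tardiness 0
#118: 13→22, due 10, tardiness 12
#125: 22→24, due 11, tardiness 13
Late renders: 2.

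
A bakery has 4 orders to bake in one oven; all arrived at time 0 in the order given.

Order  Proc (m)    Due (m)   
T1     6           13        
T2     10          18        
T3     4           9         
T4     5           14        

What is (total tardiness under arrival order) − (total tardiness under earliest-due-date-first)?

FIFO (arrival order): T1 T2 T3 T4.
T1: 0→6, due 13, tardiness 0
T2: 6→16, due 18, tardiness 0
T3: 16→20, due 9, tardiness 11
T4: 20→25, due 14, tardiness 11
Sum = 0+0+11+11 = 22.
EDD (increasing due date): T3 T1 T4 T2.
T3: 0→4, due 9, tardiness 0
T1: 4→10, due 13, tardiness 0
T4: 10→15, due 14, tardiness 1
T2: 15→25, due 18, tardiness 7
Sum = 0+0+1+7 = 8.
Difference = 22 − 8 = 14.

14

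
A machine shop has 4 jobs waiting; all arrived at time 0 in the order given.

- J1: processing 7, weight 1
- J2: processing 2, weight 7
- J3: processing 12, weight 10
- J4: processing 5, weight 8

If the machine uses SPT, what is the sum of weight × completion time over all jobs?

344

SPT (increasing processing time): J2 J4 J1 J3.
J2: finishes 2, weight 7, w·C = 14
J4: finishes 7, weight 8, w·C = 56
J1: finishes 14, weight 1, w·C = 14
J3: finishes 26, weight 10, w·C = 260
Sum = 14+56+14+260 = 344.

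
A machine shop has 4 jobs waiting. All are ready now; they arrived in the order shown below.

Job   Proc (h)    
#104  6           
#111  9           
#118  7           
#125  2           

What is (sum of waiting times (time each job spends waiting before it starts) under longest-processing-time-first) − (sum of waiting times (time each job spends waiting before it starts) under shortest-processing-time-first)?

LPT (decreasing processing time): #111 #118 #104 #125.
#111: waits 0, runs 0→9
#118: waits 9, runs 9→16
#104: waits 16, runs 16→22
#125: waits 22, runs 22→24
Sum = 0+9+16+22 = 47.
SPT (increasing processing time): #125 #104 #118 #111.
#125: waits 0, runs 0→2
#104: waits 2, runs 2→8
#118: waits 8, runs 8→15
#111: waits 15, runs 15→24
Sum = 0+2+8+15 = 25.
Difference = 47 − 25 = 22.

22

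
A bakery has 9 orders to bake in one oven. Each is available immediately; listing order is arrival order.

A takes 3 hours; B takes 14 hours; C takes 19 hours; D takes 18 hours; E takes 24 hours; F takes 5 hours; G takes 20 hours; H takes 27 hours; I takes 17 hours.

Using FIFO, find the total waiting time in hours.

FIFO (arrival order): A B C D E F G H I.
A: waits 0, runs 0→3
B: waits 3, runs 3→17
C: waits 17, runs 17→36
D: waits 36, runs 36→54
E: waits 54, runs 54→78
F: waits 78, runs 78→83
G: waits 83, runs 83→103
H: waits 103, runs 103→130
I: waits 130, runs 130→147
Sum = 0+3+17+36+54+78+83+103+130 = 504.

504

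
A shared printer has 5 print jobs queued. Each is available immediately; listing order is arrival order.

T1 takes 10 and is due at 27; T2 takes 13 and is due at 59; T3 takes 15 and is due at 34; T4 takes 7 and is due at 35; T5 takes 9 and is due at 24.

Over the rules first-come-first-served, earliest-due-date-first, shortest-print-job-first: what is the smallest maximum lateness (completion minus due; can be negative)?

FIFO (arrival order): T1 T2 T3 T4 T5.
T1: 0→10, due 27, lateness -17
T2: 10→23, due 59, lateness -36
T3: 23→38, due 34, lateness 4
T4: 38→45, due 35, lateness 10
T5: 45→54, due 24, lateness 30
Maximum = 30.
EDD (increasing due date): T5 T1 T3 T4 T2.
T5: 0→9, due 24, lateness -15
T1: 9→19, due 27, lateness -8
T3: 19→34, due 34, lateness 0
T4: 34→41, due 35, lateness 6
T2: 41→54, due 59, lateness -5
Maximum = 6.
SPT (increasing processing time): T4 T5 T1 T2 T3.
T4: 0→7, due 35, lateness -28
T5: 7→16, due 24, lateness -8
T1: 16→26, due 27, lateness -1
T2: 26→39, due 59, lateness -20
T3: 39→54, due 34, lateness 20
Maximum = 20.
FIFO 30, EDD 6, SPT 20 → minimum 6.

6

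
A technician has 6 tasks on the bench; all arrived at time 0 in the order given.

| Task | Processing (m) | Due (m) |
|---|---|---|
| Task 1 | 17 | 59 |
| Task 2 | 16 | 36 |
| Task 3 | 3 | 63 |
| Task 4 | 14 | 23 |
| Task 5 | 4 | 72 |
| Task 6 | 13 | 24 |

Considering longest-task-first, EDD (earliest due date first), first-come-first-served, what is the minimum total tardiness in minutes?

LPT (decreasing processing time): Task 1 Task 2 Task 4 Task 6 Task 5 Task 3.
Task 1: 0→17, due 59, tardiness 0
Task 2: 17→33, due 36, tardiness 0
Task 4: 33→47, due 23, tardiness 24
Task 6: 47→60, due 24, tardiness 36
Task 5: 60→64, due 72, tardiness 0
Task 3: 64→67, due 63, tardiness 4
Sum = 0+0+24+36+0+4 = 64.
EDD (increasing due date): Task 4 Task 6 Task 2 Task 1 Task 3 Task 5.
Task 4: 0→14, due 23, tardiness 0
Task 6: 14→27, due 24, tardiness 3
Task 2: 27→43, due 36, tardiness 7
Task 1: 43→60, due 59, tardiness 1
Task 3: 60→63, due 63, tardiness 0
Task 5: 63→67, due 72, tardiness 0
Sum = 0+3+7+1+0+0 = 11.
FIFO (arrival order): Task 1 Task 2 Task 3 Task 4 Task 5 Task 6.
Task 1: 0→17, due 59, tardiness 0
Task 2: 17→33, due 36, tardiness 0
Task 3: 33→36, due 63, tardiness 0
Task 4: 36→50, due 23, tardiness 27
Task 5: 50→54, due 72, tardiness 0
Task 6: 54→67, due 24, tardiness 43
Sum = 0+0+0+27+0+43 = 70.
LPT 64, EDD 11, FIFO 70 → minimum 11.

11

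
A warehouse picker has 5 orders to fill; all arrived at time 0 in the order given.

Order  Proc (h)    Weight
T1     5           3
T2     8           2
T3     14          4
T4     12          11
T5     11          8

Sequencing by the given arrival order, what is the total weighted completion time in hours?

978

FIFO (arrival order): T1 T2 T3 T4 T5.
T1: finishes 5, weight 3, w·C = 15
T2: finishes 13, weight 2, w·C = 26
T3: finishes 27, weight 4, w·C = 108
T4: finishes 39, weight 11, w·C = 429
T5: finishes 50, weight 8, w·C = 400
Sum = 15+26+108+429+400 = 978.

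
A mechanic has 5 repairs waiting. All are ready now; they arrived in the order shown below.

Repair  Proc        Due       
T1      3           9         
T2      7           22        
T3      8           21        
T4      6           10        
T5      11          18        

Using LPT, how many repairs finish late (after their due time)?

LPT (decreasing processing time): T5 T3 T2 T4 T1.
T5: 0→11, due 18, tardiness 0
T3: 11→19, due 21, tardiness 0
T2: 19→26, due 22, tardiness 4
T4: 26→32, due 10, tardiness 22
T1: 32→35, due 9, tardiness 26
Late repairs: 3.

3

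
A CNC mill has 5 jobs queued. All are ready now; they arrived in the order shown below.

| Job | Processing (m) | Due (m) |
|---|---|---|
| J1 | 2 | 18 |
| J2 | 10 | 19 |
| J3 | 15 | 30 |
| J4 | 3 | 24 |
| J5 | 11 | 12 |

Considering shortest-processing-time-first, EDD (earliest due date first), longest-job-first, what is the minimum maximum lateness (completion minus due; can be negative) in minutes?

11

SPT (increasing processing time): J1 J4 J2 J5 J3.
J1: 0→2, due 18, lateness -16
J4: 2→5, due 24, lateness -19
J2: 5→15, due 19, lateness -4
J5: 15→26, due 12, lateness 14
J3: 26→41, due 30, lateness 11
Maximum = 14.
EDD (increasing due date): J5 J1 J2 J4 J3.
J5: 0→11, due 12, lateness -1
J1: 11→13, due 18, lateness -5
J2: 13→23, due 19, lateness 4
J4: 23→26, due 24, lateness 2
J3: 26→41, due 30, lateness 11
Maximum = 11.
LPT (decreasing processing time): J3 J5 J2 J4 J1.
J3: 0→15, due 30, lateness -15
J5: 15→26, due 12, lateness 14
J2: 26→36, due 19, lateness 17
J4: 36→39, due 24, lateness 15
J1: 39→41, due 18, lateness 23
Maximum = 23.
SPT 14, EDD 11, LPT 23 → minimum 11.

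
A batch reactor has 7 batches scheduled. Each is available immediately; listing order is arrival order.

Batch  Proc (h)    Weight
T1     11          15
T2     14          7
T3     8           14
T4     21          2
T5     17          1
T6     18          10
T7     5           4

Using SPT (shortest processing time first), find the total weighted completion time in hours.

SPT (increasing processing time): T7 T3 T1 T2 T5 T6 T4.
T7: finishes 5, weight 4, w·C = 20
T3: finishes 13, weight 14, w·C = 182
T1: finishes 24, weight 15, w·C = 360
T2: finishes 38, weight 7, w·C = 266
T5: finishes 55, weight 1, w·C = 55
T6: finishes 73, weight 10, w·C = 730
T4: finishes 94, weight 2, w·C = 188
Sum = 20+182+360+266+55+730+188 = 1801.

1801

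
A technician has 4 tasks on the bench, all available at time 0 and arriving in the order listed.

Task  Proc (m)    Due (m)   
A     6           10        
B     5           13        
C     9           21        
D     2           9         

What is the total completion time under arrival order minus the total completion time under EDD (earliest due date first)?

14

FIFO (arrival order): A B C D.
A: 0→6
B: 6→11
C: 11→20
D: 20→22
Sum = 6+11+20+22 = 59.
EDD (increasing due date): D A B C.
D: 0→2
A: 2→8
B: 8→13
C: 13→22
Sum = 2+8+13+22 = 45.
Difference = 59 − 45 = 14.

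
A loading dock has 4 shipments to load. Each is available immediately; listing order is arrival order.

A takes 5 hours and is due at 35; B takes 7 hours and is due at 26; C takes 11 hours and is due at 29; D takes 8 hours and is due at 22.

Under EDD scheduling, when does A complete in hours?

EDD (increasing due date): D B C A.
D: 0→8
B: 8→15
C: 15→26
A: 26→31

31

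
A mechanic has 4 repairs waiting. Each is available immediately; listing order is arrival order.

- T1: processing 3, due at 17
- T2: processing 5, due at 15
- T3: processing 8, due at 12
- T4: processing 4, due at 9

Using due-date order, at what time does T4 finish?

4

EDD (increasing due date): T4 T3 T2 T1.
T4: 0→4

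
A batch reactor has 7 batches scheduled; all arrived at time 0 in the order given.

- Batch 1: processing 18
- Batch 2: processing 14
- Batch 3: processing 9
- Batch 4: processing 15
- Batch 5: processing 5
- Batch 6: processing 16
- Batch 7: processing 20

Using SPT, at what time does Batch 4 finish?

SPT (increasing processing time): Batch 5 Batch 3 Batch 2 Batch 4 Batch 6 Batch 1 Batch 7.
Batch 5: 0→5
Batch 3: 5→14
Batch 2: 14→28
Batch 4: 28→43

43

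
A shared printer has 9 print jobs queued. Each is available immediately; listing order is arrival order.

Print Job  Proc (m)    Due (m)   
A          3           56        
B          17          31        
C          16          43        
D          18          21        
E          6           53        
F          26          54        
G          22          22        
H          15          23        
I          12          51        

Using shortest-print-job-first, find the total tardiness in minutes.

294

SPT (increasing processing time): A E I H C B D G F.
A: 0→3, due 56, tardiness 0
E: 3→9, due 53, tardiness 0
I: 9→21, due 51, tardiness 0
H: 21→36, due 23, tardiness 13
C: 36→52, due 43, tardiness 9
B: 52→69, due 31, tardiness 38
D: 69→87, due 21, tardiness 66
G: 87→109, due 22, tardiness 87
F: 109→135, due 54, tardiness 81
Sum = 0+0+0+13+9+38+66+87+81 = 294.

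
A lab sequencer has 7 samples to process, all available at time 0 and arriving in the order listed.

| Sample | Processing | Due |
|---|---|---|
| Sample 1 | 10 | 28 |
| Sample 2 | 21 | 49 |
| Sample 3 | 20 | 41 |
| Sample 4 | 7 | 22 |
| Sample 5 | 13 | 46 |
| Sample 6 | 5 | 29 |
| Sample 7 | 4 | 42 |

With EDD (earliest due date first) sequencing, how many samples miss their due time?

EDD (increasing due date): Sample 4 Sample 1 Sample 6 Sample 3 Sample 7 Sample 5 Sample 2.
Sample 4: 0→7, due 22, tardiness 0
Sample 1: 7→17, due 28, tardiness 0
Sample 6: 17→22, due 29, tardiness 0
Sample 3: 22→42, due 41, tardiness 1
Sample 7: 42→46, due 42, tardiness 4
Sample 5: 46→59, due 46, tardiness 13
Sample 2: 59→80, due 49, tardiness 31
Late samples: 4.

4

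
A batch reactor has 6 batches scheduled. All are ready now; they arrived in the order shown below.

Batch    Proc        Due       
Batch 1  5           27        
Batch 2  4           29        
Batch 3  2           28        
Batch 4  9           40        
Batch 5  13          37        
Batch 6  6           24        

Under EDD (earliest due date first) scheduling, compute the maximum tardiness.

0

EDD (increasing due date): Batch 6 Batch 1 Batch 3 Batch 2 Batch 5 Batch 4.
Batch 6: 0→6, due 24, tardiness 0
Batch 1: 6→11, due 27, tardiness 0
Batch 3: 11→13, due 28, tardiness 0
Batch 2: 13→17, due 29, tardiness 0
Batch 5: 17→30, due 37, tardiness 0
Batch 4: 30→39, due 40, tardiness 0
Maximum = 0.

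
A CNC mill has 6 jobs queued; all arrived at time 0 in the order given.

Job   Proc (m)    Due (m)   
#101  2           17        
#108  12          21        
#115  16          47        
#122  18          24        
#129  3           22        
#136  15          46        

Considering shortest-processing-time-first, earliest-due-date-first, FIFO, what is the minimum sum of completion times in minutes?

SPT (increasing processing time): #101 #129 #108 #136 #115 #122.
#101: 0→2
#129: 2→5
#108: 5→17
#136: 17→32
#115: 32→48
#122: 48→66
Sum = 2+5+17+32+48+66 = 170.
EDD (increasing due date): #101 #108 #129 #122 #136 #115.
#101: 0→2
#108: 2→14
#129: 14→17
#122: 17→35
#136: 35→50
#115: 50→66
Sum = 2+14+17+35+50+66 = 184.
FIFO (arrival order): #101 #108 #115 #122 #129 #136.
#101: 0→2
#108: 2→14
#115: 14→30
#122: 30→48
#129: 48→51
#136: 51→66
Sum = 2+14+30+48+51+66 = 211.
SPT 170, EDD 184, FIFO 211 → minimum 170.

170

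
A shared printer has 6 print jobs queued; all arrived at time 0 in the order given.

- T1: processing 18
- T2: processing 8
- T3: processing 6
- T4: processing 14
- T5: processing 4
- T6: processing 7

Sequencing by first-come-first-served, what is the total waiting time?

FIFO (arrival order): T1 T2 T3 T4 T5 T6.
T1: waits 0, runs 0→18
T2: waits 18, runs 18→26
T3: waits 26, runs 26→32
T4: waits 32, runs 32→46
T5: waits 46, runs 46→50
T6: waits 50, runs 50→57
Sum = 0+18+26+32+46+50 = 172.

172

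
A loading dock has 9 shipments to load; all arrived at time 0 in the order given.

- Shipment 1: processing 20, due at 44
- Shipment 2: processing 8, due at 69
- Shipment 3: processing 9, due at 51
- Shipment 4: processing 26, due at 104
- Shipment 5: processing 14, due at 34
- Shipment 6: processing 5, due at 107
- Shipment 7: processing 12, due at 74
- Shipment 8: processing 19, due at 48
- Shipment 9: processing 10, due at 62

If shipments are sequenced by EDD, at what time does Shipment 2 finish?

EDD (increasing due date): Shipment 5 Shipment 1 Shipment 8 Shipment 3 Shipment 9 Shipment 2 Shipment 7 Shipment 4 Shipment 6.
Shipment 5: 0→14
Shipment 1: 14→34
Shipment 8: 34→53
Shipment 3: 53→62
Shipment 9: 62→72
Shipment 2: 72→80

80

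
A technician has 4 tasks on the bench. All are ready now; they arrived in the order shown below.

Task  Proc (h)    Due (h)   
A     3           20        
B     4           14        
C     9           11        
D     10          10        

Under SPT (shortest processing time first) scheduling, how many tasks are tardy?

2

SPT (increasing processing time): A B C D.
A: 0→3, due 20, tardiness 0
B: 3→7, due 14, tardiness 0
C: 7→16, due 11, tardiness 5
D: 16→26, due 10, tardiness 16
Late tasks: 2.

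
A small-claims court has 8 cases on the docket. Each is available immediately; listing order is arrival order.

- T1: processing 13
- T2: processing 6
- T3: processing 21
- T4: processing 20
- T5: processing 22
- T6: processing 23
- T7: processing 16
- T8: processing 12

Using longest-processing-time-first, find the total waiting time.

564

LPT (decreasing processing time): T6 T5 T3 T4 T7 T1 T8 T2.
T6: waits 0, runs 0→23
T5: waits 23, runs 23→45
T3: waits 45, runs 45→66
T4: waits 66, runs 66→86
T7: waits 86, runs 86→102
T1: waits 102, runs 102→115
T8: waits 115, runs 115→127
T2: waits 127, runs 127→133
Sum = 0+23+45+66+86+102+115+127 = 564.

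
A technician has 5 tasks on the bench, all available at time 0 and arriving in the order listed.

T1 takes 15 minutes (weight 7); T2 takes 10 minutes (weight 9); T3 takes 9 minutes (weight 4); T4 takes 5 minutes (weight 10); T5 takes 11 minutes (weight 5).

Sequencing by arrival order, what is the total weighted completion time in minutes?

FIFO (arrival order): T1 T2 T3 T4 T5.
T1: finishes 15, weight 7, w·C = 105
T2: finishes 25, weight 9, w·C = 225
T3: finishes 34, weight 4, w·C = 136
T4: finishes 39, weight 10, w·C = 390
T5: finishes 50, weight 5, w·C = 250
Sum = 105+225+136+390+250 = 1106.

1106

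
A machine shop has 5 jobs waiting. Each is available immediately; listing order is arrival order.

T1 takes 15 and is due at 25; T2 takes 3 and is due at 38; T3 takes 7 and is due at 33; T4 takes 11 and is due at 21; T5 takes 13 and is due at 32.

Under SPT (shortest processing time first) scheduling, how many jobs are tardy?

SPT (increasing processing time): T2 T3 T4 T5 T1.
T2: 0→3, due 38, tardiness 0
T3: 3→10, due 33, tardiness 0
T4: 10→21, due 21, tardiness 0
T5: 21→34, due 32, tardiness 2
T1: 34→49, due 25, tardiness 24
Late jobs: 2.

2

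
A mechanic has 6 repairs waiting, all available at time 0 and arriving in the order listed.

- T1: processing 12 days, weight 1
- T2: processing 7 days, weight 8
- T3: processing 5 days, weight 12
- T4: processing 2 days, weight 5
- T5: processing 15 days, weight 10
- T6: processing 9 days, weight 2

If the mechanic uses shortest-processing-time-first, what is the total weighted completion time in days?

SPT (increasing processing time): T4 T3 T2 T6 T1 T5.
T4: finishes 2, weight 5, w·C = 10
T3: finishes 7, weight 12, w·C = 84
T2: finishes 14, weight 8, w·C = 112
T6: finishes 23, weight 2, w·C = 46
T1: finishes 35, weight 1, w·C = 35
T5: finishes 50, weight 10, w·C = 500
Sum = 10+84+112+46+35+500 = 787.

787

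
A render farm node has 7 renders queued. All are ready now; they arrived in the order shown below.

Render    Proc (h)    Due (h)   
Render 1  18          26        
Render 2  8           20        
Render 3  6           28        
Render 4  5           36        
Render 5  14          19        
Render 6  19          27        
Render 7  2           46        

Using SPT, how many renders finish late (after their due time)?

SPT (increasing processing time): Render 7 Render 4 Render 3 Render 2 Render 5 Render 1 Render 6.
Render 7: 0→2, due 46, tardiness 0
Render 4: 2→7, due 36, tardiness 0
Render 3: 7→13, due 28, tardiness 0
Render 2: 13→21, due 20, tardiness 1
Render 5: 21→35, due 19, tardiness 16
Render 1: 35→53, due 26, tardiness 27
Render 6: 53→72, due 27, tardiness 45
Late renders: 4.

4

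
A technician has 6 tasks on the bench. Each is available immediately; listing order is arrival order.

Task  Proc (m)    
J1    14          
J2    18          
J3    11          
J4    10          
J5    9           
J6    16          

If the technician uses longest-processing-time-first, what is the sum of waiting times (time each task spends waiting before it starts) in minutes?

228

LPT (decreasing processing time): J2 J6 J1 J3 J4 J5.
J2: waits 0, runs 0→18
J6: waits 18, runs 18→34
J1: waits 34, runs 34→48
J3: waits 48, runs 48→59
J4: waits 59, runs 59→69
J5: waits 69, runs 69→78
Sum = 0+18+34+48+59+69 = 228.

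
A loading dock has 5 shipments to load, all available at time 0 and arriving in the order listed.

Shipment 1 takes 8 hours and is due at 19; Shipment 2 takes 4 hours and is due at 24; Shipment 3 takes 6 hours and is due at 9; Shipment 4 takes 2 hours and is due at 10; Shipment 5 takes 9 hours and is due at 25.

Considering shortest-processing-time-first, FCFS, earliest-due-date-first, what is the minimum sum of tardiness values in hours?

4

SPT (increasing processing time): Shipment 4 Shipment 2 Shipment 3 Shipment 1 Shipment 5.
Shipment 4: 0→2, due 10, tardiness 0
Shipment 2: 2→6, due 24, tardiness 0
Shipment 3: 6→12, due 9, tardiness 3
Shipment 1: 12→20, due 19, tardiness 1
Shipment 5: 20→29, due 25, tardiness 4
Sum = 0+0+3+1+4 = 8.
FIFO (arrival order): Shipment 1 Shipment 2 Shipment 3 Shipment 4 Shipment 5.
Shipment 1: 0→8, due 19, tardiness 0
Shipment 2: 8→12, due 24, tardiness 0
Shipment 3: 12→18, due 9, tardiness 9
Shipment 4: 18→20, due 10, tardiness 10
Shipment 5: 20→29, due 25, tardiness 4
Sum = 0+0+9+10+4 = 23.
EDD (increasing due date): Shipment 3 Shipment 4 Shipment 1 Shipment 2 Shipment 5.
Shipment 3: 0→6, due 9, tardiness 0
Shipment 4: 6→8, due 10, tardiness 0
Shipment 1: 8→16, due 19, tardiness 0
Shipment 2: 16→20, due 24, tardiness 0
Shipment 5: 20→29, due 25, tardiness 4
Sum = 0+0+0+0+4 = 4.
SPT 8, FIFO 23, EDD 4 → minimum 4.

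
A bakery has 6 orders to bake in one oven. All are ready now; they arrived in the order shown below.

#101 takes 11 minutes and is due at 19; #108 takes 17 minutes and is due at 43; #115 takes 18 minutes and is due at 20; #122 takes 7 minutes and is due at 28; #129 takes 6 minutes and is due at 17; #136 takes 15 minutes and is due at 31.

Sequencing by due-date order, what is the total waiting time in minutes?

157

EDD (increasing due date): #129 #101 #115 #122 #136 #108.
#129: waits 0, runs 0→6
#101: waits 6, runs 6→17
#115: waits 17, runs 17→35
#122: waits 35, runs 35→42
#136: waits 42, runs 42→57
#108: waits 57, runs 57→74
Sum = 0+6+17+35+42+57 = 157.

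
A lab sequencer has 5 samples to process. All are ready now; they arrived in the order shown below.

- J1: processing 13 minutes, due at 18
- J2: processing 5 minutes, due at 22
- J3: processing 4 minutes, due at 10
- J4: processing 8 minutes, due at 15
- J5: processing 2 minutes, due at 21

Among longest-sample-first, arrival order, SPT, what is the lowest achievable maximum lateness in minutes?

14

LPT (decreasing processing time): J1 J4 J2 J3 J5.
J1: 0→13, due 18, lateness -5
J4: 13→21, due 15, lateness 6
J2: 21→26, due 22, lateness 4
J3: 26→30, due 10, lateness 20
J5: 30→32, due 21, lateness 11
Maximum = 20.
FIFO (arrival order): J1 J2 J3 J4 J5.
J1: 0→13, due 18, lateness -5
J2: 13→18, due 22, lateness -4
J3: 18→22, due 10, lateness 12
J4: 22→30, due 15, lateness 15
J5: 30→32, due 21, lateness 11
Maximum = 15.
SPT (increasing processing time): J5 J3 J2 J4 J1.
J5: 0→2, due 21, lateness -19
J3: 2→6, due 10, lateness -4
J2: 6→11, due 22, lateness -11
J4: 11→19, due 15, lateness 4
J1: 19→32, due 18, lateness 14
Maximum = 14.
LPT 20, FIFO 15, SPT 14 → minimum 14.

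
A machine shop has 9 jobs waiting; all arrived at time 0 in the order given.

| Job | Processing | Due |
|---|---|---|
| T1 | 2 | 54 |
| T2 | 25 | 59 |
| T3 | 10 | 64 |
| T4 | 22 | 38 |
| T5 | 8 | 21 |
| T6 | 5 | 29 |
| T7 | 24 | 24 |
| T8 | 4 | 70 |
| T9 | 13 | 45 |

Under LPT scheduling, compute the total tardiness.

386

LPT (decreasing processing time): T2 T7 T4 T9 T3 T5 T6 T8 T1.
T2: 0→25, due 59, tardiness 0
T7: 25→49, due 24, tardiness 25
T4: 49→71, due 38, tardiness 33
T9: 71→84, due 45, tardiness 39
T3: 84→94, due 64, tardiness 30
T5: 94→102, due 21, tardiness 81
T6: 102→107, due 29, tardiness 78
T8: 107→111, due 70, tardiness 41
T1: 111→113, due 54, tardiness 59
Sum = 0+25+33+39+30+81+78+41+59 = 386.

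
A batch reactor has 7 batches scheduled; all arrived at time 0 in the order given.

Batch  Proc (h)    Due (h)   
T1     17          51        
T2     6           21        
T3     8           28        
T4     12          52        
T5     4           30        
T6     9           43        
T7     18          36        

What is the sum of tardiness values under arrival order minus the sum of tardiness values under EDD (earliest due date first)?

38

FIFO (arrival order): T1 T2 T3 T4 T5 T6 T7.
T1: 0→17, due 51, tardiness 0
T2: 17→23, due 21, tardiness 2
T3: 23→31, due 28, tardiness 3
T4: 31→43, due 52, tardiness 0
T5: 43→47, due 30, tardiness 17
T6: 47→56, due 43, tardiness 13
T7: 56→74, due 36, tardiness 38
Sum = 0+2+3+0+17+13+38 = 73.
EDD (increasing due date): T2 T3 T5 T7 T6 T1 T4.
T2: 0→6, due 21, tardiness 0
T3: 6→14, due 28, tardiness 0
T5: 14→18, due 30, tardiness 0
T7: 18→36, due 36, tardiness 0
T6: 36→45, due 43, tardiness 2
T1: 45→62, due 51, tardiness 11
T4: 62→74, due 52, tardiness 22
Sum = 0+0+0+0+2+11+22 = 35.
Difference = 73 − 35 = 38.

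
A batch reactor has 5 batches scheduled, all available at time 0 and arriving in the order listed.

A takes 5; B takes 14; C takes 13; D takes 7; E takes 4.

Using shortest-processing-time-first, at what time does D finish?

SPT (increasing processing time): E A D C B.
E: 0→4
A: 4→9
D: 9→16

16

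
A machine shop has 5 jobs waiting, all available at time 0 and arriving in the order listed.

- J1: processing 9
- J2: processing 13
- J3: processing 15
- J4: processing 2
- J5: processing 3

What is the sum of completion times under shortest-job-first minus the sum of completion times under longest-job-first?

-72

SPT (increasing processing time): J4 J5 J1 J2 J3.
J4: 0→2
J5: 2→5
J1: 5→14
J2: 14→27
J3: 27→42
Sum = 2+5+14+27+42 = 90.
LPT (decreasing processing time): J3 J2 J1 J5 J4.
J3: 0→15
J2: 15→28
J1: 28→37
J5: 37→40
J4: 40→42
Sum = 15+28+37+40+42 = 162.
Difference = 90 − 162 = -72.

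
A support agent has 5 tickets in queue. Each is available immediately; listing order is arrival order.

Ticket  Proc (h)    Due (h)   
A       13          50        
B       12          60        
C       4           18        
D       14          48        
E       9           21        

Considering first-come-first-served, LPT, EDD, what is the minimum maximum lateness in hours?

-8

FIFO (arrival order): A B C D E.
A: 0→13, due 50, lateness -37
B: 13→25, due 60, lateness -35
C: 25→29, due 18, lateness 11
D: 29→43, due 48, lateness -5
E: 43→52, due 21, lateness 31
Maximum = 31.
LPT (decreasing processing time): D A B E C.
D: 0→14, due 48, lateness -34
A: 14→27, due 50, lateness -23
B: 27→39, due 60, lateness -21
E: 39→48, due 21, lateness 27
C: 48→52, due 18, lateness 34
Maximum = 34.
EDD (increasing due date): C E D A B.
C: 0→4, due 18, lateness -14
E: 4→13, due 21, lateness -8
D: 13→27, due 48, lateness -21
A: 27→40, due 50, lateness -10
B: 40→52, due 60, lateness -8
Maximum = -8.
FIFO 31, LPT 34, EDD -8 → minimum -8.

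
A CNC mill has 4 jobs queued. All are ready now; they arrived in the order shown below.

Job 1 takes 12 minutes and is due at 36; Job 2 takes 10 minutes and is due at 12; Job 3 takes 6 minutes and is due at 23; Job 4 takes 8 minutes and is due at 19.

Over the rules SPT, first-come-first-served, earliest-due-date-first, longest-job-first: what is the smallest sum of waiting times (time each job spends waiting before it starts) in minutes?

44

SPT (increasing processing time): Job 3 Job 4 Job 2 Job 1.
Job 3: waits 0, runs 0→6
Job 4: waits 6, runs 6→14
Job 2: waits 14, runs 14→24
Job 1: waits 24, runs 24→36
Sum = 0+6+14+24 = 44.
FIFO (arrival order): Job 1 Job 2 Job 3 Job 4.
Job 1: waits 0, runs 0→12
Job 2: waits 12, runs 12→22
Job 3: waits 22, runs 22→28
Job 4: waits 28, runs 28→36
Sum = 0+12+22+28 = 62.
EDD (increasing due date): Job 2 Job 4 Job 3 Job 1.
Job 2: waits 0, runs 0→10
Job 4: waits 10, runs 10→18
Job 3: waits 18, runs 18→24
Job 1: waits 24, runs 24→36
Sum = 0+10+18+24 = 52.
LPT (decreasing processing time): Job 1 Job 2 Job 4 Job 3.
Job 1: waits 0, runs 0→12
Job 2: waits 12, runs 12→22
Job 4: waits 22, runs 22→30
Job 3: waits 30, runs 30→36
Sum = 0+12+22+30 = 64.
SPT 44, FIFO 62, EDD 52, LPT 64 → minimum 44.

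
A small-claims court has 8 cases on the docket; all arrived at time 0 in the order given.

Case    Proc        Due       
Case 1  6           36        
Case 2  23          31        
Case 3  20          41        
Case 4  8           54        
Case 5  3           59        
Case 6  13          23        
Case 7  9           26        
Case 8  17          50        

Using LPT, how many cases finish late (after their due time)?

7

LPT (decreasing processing time): Case 2 Case 3 Case 8 Case 6 Case 7 Case 4 Case 1 Case 5.
Case 2: 0→23, due 31, tardiness 0
Case 3: 23→43, due 41, tardiness 2
Case 8: 43→60, due 50, tardiness 10
Case 6: 60→73, due 23, tardiness 50
Case 7: 73→82, due 26, tardiness 56
Case 4: 82→90, due 54, tardiness 36
Case 1: 90→96, due 36, tardiness 60
Case 5: 96→99, due 59, tardiness 40
Late cases: 7.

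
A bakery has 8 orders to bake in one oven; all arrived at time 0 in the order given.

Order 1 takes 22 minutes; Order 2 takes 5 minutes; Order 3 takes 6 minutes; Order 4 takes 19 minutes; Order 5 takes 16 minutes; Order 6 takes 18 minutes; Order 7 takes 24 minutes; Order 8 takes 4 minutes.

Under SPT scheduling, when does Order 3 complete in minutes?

15

SPT (increasing processing time): Order 8 Order 2 Order 3 Order 5 Order 6 Order 4 Order 1 Order 7.
Order 8: 0→4
Order 2: 4→9
Order 3: 9→15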